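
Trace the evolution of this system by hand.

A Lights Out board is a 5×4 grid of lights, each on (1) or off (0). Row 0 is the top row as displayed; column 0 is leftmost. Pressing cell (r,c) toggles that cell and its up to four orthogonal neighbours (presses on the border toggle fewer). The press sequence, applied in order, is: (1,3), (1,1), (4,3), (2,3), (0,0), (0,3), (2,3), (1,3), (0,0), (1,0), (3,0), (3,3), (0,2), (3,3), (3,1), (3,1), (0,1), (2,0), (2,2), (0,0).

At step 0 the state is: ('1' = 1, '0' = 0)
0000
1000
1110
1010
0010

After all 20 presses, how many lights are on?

12

t=0: 0000
1000
1110
1010
0010
t=1: 0001
1011
1111
1010
0010
t=2: 0101
0101
1011
1010
0010
t=3: 0101
0101
1011
1011
0001
t=4: 0101
0100
1000
1010
0001
t=5: 1001
1100
1000
1010
0001
t=6: 1010
1101
1000
1010
0001
t=7: 1010
1100
1011
1011
0001
t=8: 1011
1111
1010
1011
0001
t=9: 0111
0111
1010
1011
0001
t=10: 1111
1011
0010
1011
0001
t=11: 1111
1011
1010
0111
1001
t=12: 1111
1011
1011
0100
1000
t=13: 1000
1001
1011
0100
1000
t=14: 1000
1001
1010
0111
1001
t=15: 1000
1001
1110
1001
1101
t=16: 1000
1001
1010
0111
1001
t=17: 0110
1101
1010
0111
1001
t=18: 0110
0101
0110
1111
1001
t=19: 0110
0111
0001
1101
1001
t=20: 1010
1111
0001
1101
1001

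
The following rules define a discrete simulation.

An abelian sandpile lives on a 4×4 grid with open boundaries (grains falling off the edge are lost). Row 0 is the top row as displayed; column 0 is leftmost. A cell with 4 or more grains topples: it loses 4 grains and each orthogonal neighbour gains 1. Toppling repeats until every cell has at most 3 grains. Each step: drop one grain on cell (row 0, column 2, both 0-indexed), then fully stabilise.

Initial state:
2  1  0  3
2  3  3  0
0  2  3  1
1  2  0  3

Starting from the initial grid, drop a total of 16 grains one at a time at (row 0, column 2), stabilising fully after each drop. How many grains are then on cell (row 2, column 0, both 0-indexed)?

1

0) 2  1  0  3
2  3  3  0
0  2  3  1
1  2  0  3
1) 2  1  1  3
2  3  3  0
0  2  3  1
1  2  0  3
2) 2  1  2  3
2  3  3  0
0  2  3  1
1  2  0  3
3) 2  1  3  3
2  3  3  0
0  2  3  1
1  2  0  3
4) 2  3  2  0
3  1  2  2
1  0  1  2
1  3  1  3
5) 2  3  3  0
3  1  2  2
1  0  1  2
1  3  1  3
6) 3  0  1  1
3  2  3  2
1  0  1  2
1  3  1  3
7) 3  0  2  1
3  2  3  2
1  0  1  2
1  3  1  3
8) 3  0  3  1
3  2  3  2
1  0  1  2
1  3  1  3
9) 3  1  1  2
3  3  0  3
1  0  2  2
1  3  1  3
10) 3  1  2  2
3  3  0  3
1  0  2  2
1  3  1  3
11) 3  1  3  2
3  3  0  3
1  0  2  2
1  3  1  3
12) 3  2  0  3
3  3  1  3
1  0  2  2
1  3  1  3
13) 3  2  1  3
3  3  1  3
1  0  2  2
1  3  1  3
14) 3  2  2  3
3  3  1  3
1  0  2  2
1  3  1  3
15) 3  2  3  3
3  3  1  3
1  0  2  2
1  3  1  3
16) 3  3  1  1
3  3  3  0
1  0  2  3
1  3  1  3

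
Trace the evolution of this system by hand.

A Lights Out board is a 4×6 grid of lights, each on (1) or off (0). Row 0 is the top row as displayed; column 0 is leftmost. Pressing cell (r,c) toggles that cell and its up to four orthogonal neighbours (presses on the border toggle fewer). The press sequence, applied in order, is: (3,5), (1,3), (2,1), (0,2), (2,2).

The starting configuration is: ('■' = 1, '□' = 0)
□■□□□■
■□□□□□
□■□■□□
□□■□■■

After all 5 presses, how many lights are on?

12

gen 0: □■□□□■
■□□□□□
□■□■□□
□□■□■■
gen 1: □■□□□■
■□□□□□
□■□■□■
□□■□□□
gen 2: □■□■□■
■□■■■□
□■□□□■
□□■□□□
gen 3: □■□■□■
■■■■■□
■□■□□■
□■■□□□
gen 4: □□■□□■
■■□■■□
■□■□□■
□■■□□□
gen 5: □□■□□■
■■■■■□
■■□■□■
□■□□□□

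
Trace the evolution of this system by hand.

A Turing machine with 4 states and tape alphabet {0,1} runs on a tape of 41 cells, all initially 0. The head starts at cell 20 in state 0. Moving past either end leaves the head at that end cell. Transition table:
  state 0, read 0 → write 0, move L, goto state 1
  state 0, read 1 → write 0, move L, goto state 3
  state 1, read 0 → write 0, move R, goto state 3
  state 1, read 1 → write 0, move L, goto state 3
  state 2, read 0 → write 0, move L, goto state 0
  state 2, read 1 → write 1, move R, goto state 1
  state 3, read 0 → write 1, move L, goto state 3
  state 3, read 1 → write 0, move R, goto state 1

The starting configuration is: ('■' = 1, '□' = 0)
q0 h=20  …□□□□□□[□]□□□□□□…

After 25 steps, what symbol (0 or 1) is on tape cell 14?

k=0  q0 h=20  …□□□□□□[□]□□□□□□…
k=1  q1 h=19  …□□□□□□[□]□□□□□□…
k=2  q3 h=20  …□□□□□□[□]□□□□□□…
k=3  q3 h=19  …□□□□□□[□]■□□□□□…
k=4  q3 h=18  …□□□□□□[□]■■□□□□…
k=5  q3 h=17  …□□□□□□[□]■■■□□□…
k=6  q3 h=16  …□□□□□□[□]■■■■□□…
k=7  q3 h=15  …□□□□□□[□]■■■■■□…
k=8  q3 h=14  …□□□□□□[□]■■■■■■…
k=9  q3 h=13  …□□□□□□[□]■■■■■■…
k=10  q3 h=12  …□□□□□□[□]■■■■■■…
k=11  q3 h=11  …□□□□□□[□]■■■■■■…
k=12  q3 h=10  …□□□□□□[□]■■■■■■…
k=13  q3 h= 9  …□□□□□□[□]■■■■■■…
k=14  q3 h= 8  …□□□□□□[□]■■■■■■…
k=15  q3 h= 7  …□□□□□□[□]■■■■■■…
k=16  q3 h= 6  |□□□□□□[□]■■■■■■…
k=17  q3 h= 5  |□□□□□[□]■■■■■■…
k=18  q3 h= 4  |□□□□[□]■■■■■■…
k=19  q3 h= 3  |□□□[□]■■■■■■…
k=20  q3 h= 2  |□□[□]■■■■■■…
k=21  q3 h= 1  |□[□]■■■■■■…
k=22  q3 h= 0  |[□]■■■■■■…
k=23  q3 h= 0  |[■]■■■■■■…
k=24  q1 h= 1  |□[■]■■■■■■…
k=25  q3 h= 0  |[□]□■■■■■…

1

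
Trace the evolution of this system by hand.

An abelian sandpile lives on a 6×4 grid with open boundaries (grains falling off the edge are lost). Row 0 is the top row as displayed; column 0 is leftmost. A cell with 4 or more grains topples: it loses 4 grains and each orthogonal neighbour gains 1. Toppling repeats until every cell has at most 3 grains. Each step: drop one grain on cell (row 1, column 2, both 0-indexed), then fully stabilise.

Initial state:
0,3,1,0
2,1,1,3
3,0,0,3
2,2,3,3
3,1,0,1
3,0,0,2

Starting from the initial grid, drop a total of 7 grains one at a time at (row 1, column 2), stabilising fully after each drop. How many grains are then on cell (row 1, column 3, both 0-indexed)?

k=0  0,3,1,0
2,1,1,3
3,0,0,3
2,2,3,3
3,1,0,1
3,0,0,2
k=1  0,3,1,0
2,1,2,3
3,0,0,3
2,2,3,3
3,1,0,1
3,0,0,2
k=2  0,3,1,0
2,1,3,3
3,0,0,3
2,2,3,3
3,1,0,1
3,0,0,2
k=3  0,3,2,1
2,2,1,1
3,0,3,1
2,3,0,1
3,1,1,2
3,0,0,2
k=4  0,3,2,1
2,2,2,1
3,0,3,1
2,3,0,1
3,1,1,2
3,0,0,2
k=5  0,3,2,1
2,2,3,1
3,0,3,1
2,3,0,1
3,1,1,2
3,0,0,2
k=6  0,3,3,1
2,3,1,2
3,1,0,2
2,3,1,1
3,1,1,2
3,0,0,2
k=7  0,3,3,1
2,3,2,2
3,1,0,2
2,3,1,1
3,1,1,2
3,0,0,2

2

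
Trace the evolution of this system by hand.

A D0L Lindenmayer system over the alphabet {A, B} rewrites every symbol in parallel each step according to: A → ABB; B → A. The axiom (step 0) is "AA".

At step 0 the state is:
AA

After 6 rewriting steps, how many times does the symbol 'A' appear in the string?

86

t=0: AA
t=1: ABBABB
t=2: ABBAAABBAA
t=3: ABBAAABBABBABBAAABBABB
t=4: ABBAAABBABBABBAAABBAAABBAAABBABBABBAAABBAA
t=5: ABBAAABBABBABBAAABBAAABBAAABBABBABBAAABBABBABBAAABBABBABBAAABBAAABBAAABBABBABBAAABBABB
t=6: ABBAAABBABBABBAAABBAAABBAAABBABBABBAAABBABBABBAAABBABBABBA…BBABBABBAAABBABBABBAAABBABBABBAAABBAAABBAAABBABBABBAAABBAA  (len 170)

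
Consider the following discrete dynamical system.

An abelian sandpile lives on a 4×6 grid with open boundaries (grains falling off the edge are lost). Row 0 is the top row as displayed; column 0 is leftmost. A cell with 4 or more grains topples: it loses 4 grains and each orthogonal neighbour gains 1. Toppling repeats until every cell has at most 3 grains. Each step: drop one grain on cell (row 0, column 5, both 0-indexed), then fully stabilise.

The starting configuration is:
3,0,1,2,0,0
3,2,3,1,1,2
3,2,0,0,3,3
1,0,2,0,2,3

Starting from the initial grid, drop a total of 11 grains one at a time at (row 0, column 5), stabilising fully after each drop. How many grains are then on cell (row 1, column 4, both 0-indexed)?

[0] 3,0,1,2,0,0
3,2,3,1,1,2
3,2,0,0,3,3
1,0,2,0,2,3
[1] 3,0,1,2,0,1
3,2,3,1,1,2
3,2,0,0,3,3
1,0,2,0,2,3
[2] 3,0,1,2,0,2
3,2,3,1,1,2
3,2,0,0,3,3
1,0,2,0,2,3
[3] 3,0,1,2,0,3
3,2,3,1,1,2
3,2,0,0,3,3
1,0,2,0,2,3
[4] 3,0,1,2,1,0
3,2,3,1,1,3
3,2,0,0,3,3
1,0,2,0,2,3
[5] 3,0,1,2,1,1
3,2,3,1,1,3
3,2,0,0,3,3
1,0,2,0,2,3
[6] 3,0,1,2,1,2
3,2,3,1,1,3
3,2,0,0,3,3
1,0,2,0,2,3
[7] 3,0,1,2,1,3
3,2,3,1,1,3
3,2,0,0,3,3
1,0,2,0,2,3
[8] 3,0,1,2,2,1
3,2,3,1,3,1
3,2,0,1,1,2
1,0,2,1,0,1
[9] 3,0,1,2,2,2
3,2,3,1,3,1
3,2,0,1,1,2
1,0,2,1,0,1
[10] 3,0,1,2,2,3
3,2,3,1,3,1
3,2,0,1,1,2
1,0,2,1,0,1
[11] 3,0,1,2,3,0
3,2,3,1,3,2
3,2,0,1,1,2
1,0,2,1,0,1

3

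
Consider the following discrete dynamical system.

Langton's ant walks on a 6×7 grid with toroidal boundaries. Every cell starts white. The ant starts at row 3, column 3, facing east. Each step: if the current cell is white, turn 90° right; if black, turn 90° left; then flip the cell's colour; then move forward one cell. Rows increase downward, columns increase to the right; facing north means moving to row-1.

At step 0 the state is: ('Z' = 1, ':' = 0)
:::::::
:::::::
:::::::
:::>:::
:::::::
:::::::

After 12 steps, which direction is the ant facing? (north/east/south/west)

east

0) :::::::
:::::::
:::::::
:::>:::
:::::::
:::::::
1) :::::::
:::::::
:::::::
:::Z:::
:::v:::
:::::::
2) :::::::
:::::::
:::::::
:::Z:::
::<Z:::
:::::::
3) :::::::
:::::::
:::::::
::^Z:::
::ZZ:::
:::::::
4) :::::::
:::::::
:::::::
::Z>:::
::ZZ:::
:::::::
5) :::::::
:::::::
:::^:::
::Z::::
::ZZ:::
:::::::
6) :::::::
:::::::
:::Z>::
::Z::::
::ZZ:::
:::::::
7) :::::::
:::::::
:::ZZ::
::Z:v::
::ZZ:::
:::::::
8) :::::::
:::::::
:::ZZ::
::Z<Z::
::ZZ:::
:::::::
9) :::::::
:::::::
:::^Z::
::ZZZ::
::ZZ:::
:::::::
10) :::::::
:::::::
::<:Z::
::ZZZ::
::ZZ:::
:::::::
11) :::::::
::^::::
::Z:Z::
::ZZZ::
::ZZ:::
:::::::
12) :::::::
::Z>:::
::Z:Z::
::ZZZ::
::ZZ:::
:::::::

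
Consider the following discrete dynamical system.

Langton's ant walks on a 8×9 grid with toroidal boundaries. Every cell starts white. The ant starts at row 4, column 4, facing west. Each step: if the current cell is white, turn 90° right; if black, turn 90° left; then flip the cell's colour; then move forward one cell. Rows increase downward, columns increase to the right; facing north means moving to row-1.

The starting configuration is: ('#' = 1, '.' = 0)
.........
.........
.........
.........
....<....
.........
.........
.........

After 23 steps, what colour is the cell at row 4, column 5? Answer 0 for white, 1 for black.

0

0) .........
.........
.........
.........
....<....
.........
.........
.........
1) .........
.........
.........
....^....
....#....
.........
.........
.........
2) .........
.........
.........
....#>...
....#....
.........
.........
.........
3) .........
.........
.........
....##...
....#v...
.........
.........
.........
4) .........
.........
.........
....##...
....<#...
.........
.........
.........
5) .........
.........
.........
....##...
.....#...
....v....
.........
.........
6) .........
.........
.........
....##...
.....#...
...<#....
.........
.........
7) .........
.........
.........
....##...
...^.#...
...##....
.........
.........
8) .........
.........
.........
....##...
...#>#...
...##....
.........
.........
9) .........
.........
.........
....##...
...###...
...#v....
.........
.........
10) .........
.........
.........
....##...
...###...
...#.>...
.........
.........
11) .........
.........
.........
....##...
...###...
...#.#...
.....v...
.........
12) .........
.........
.........
....##...
...###...
...#.#...
....<#...
.........
13) .........
.........
.........
....##...
...###...
...#^#...
....##...
.........
14) .........
.........
.........
....##...
...###...
...##>...
....##...
.........
15) .........
.........
.........
....##...
...##^...
...##....
....##...
.........
16) .........
.........
.........
....##...
...#<....
...##....
....##...
.........
17) .........
.........
.........
....##...
...#.....
...#v....
....##...
.........
18) .........
.........
.........
....##...
...#.....
...#.>...
....##...
.........
19) .........
.........
.........
....##...
...#.....
...#.#...
....#v...
.........
20) .........
.........
.........
....##...
...#.....
...#.#...
....#.>..
.........
21) .........
.........
.........
....##...
...#.....
...#.#...
....#.#..
......v..
22) .........
.........
.........
....##...
...#.....
...#.#...
....#.#..
.....<#..
23) .........
.........
.........
....##...
...#.....
...#.#...
....#^#..
.....##..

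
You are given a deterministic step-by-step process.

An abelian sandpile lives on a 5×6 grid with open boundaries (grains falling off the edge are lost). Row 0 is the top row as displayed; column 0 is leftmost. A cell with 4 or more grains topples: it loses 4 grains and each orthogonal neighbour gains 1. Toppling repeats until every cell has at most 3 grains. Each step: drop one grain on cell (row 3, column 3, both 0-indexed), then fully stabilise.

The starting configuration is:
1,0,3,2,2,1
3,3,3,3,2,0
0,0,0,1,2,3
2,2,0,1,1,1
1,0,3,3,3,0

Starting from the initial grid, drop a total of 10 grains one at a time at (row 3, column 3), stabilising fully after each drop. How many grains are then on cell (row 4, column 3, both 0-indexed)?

[0] 1,0,3,2,2,1
3,3,3,3,2,0
0,0,0,1,2,3
2,2,0,1,1,1
1,0,3,3,3,0
[1] 1,0,3,2,2,1
3,3,3,3,2,0
0,0,0,1,2,3
2,2,0,2,1,1
1,0,3,3,3,0
[2] 1,0,3,2,2,1
3,3,3,3,2,0
0,0,0,1,2,3
2,2,0,3,1,1
1,0,3,3,3,0
[3] 1,0,3,2,2,1
3,3,3,3,2,0
0,0,0,2,2,3
2,2,2,1,3,1
1,1,0,2,0,1
[4] 1,0,3,2,2,1
3,3,3,3,2,0
0,0,0,2,2,3
2,2,2,2,3,1
1,1,0,2,0,1
[5] 1,0,3,2,2,1
3,3,3,3,2,0
0,0,0,2,2,3
2,2,2,3,3,1
1,1,0,2,0,1
[6] 1,0,3,2,2,1
3,3,3,3,2,0
0,0,0,3,3,3
2,2,3,1,0,2
1,1,0,3,1,1
[7] 1,0,3,2,2,1
3,3,3,3,2,0
0,0,0,3,3,3
2,2,3,2,0,2
1,1,0,3,1,1
[8] 1,0,3,2,2,1
3,3,3,3,2,0
0,0,0,3,3,3
2,2,3,3,0,2
1,1,0,3,1,1
[9] 2,2,1,1,0,2
0,1,2,3,1,2
1,1,3,2,2,0
2,3,0,3,2,3
1,1,2,0,2,1
[10] 2,2,1,1,0,2
0,1,2,3,1,2
1,1,3,3,2,0
2,3,1,0,3,3
1,1,2,1,2,1

1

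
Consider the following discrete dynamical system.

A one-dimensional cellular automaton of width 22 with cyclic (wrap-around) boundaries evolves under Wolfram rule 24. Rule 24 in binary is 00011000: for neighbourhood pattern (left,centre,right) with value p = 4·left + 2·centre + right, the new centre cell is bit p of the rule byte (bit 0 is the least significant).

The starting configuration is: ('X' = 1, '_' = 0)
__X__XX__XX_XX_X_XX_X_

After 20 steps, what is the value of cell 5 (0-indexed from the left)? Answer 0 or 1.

0) __X__XX__XX_XX_X_XX_X_
1) ___X_X_X_X__X____X___X
2) X_________X__X____X___
3) _X_________X__X____X__
4) __X_________X__X____X_
5) ___X_________X__X____X
6) X___X_________X__X____
7) _X___X_________X__X___
8) __X___X_________X__X__
9) ___X___X_________X__X_
10) ____X___X_________X__X
11) X____X___X_________X__
12) _X____X___X_________X_
13) __X____X___X_________X
14) X__X____X___X_________
15) _X__X____X___X________
16) __X__X____X___X_______
17) ___X__X____X___X______
18) ____X__X____X___X_____
19) _____X__X____X___X____
20) ______X__X____X___X___

0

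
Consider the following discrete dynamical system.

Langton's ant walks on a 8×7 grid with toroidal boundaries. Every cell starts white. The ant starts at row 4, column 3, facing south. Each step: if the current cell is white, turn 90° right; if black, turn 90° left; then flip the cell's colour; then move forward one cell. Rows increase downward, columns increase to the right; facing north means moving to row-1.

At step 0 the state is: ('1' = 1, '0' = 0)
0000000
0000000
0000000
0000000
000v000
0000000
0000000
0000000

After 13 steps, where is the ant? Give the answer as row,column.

4,4

0) 0000000
0000000
0000000
0000000
000v000
0000000
0000000
0000000
1) 0000000
0000000
0000000
0000000
00<1000
0000000
0000000
0000000
2) 0000000
0000000
0000000
00^0000
0011000
0000000
0000000
0000000
3) 0000000
0000000
0000000
001>000
0011000
0000000
0000000
0000000
4) 0000000
0000000
0000000
0011000
001v000
0000000
0000000
0000000
5) 0000000
0000000
0000000
0011000
0010>00
0000000
0000000
0000000
6) 0000000
0000000
0000000
0011000
0010100
0000v00
0000000
0000000
7) 0000000
0000000
0000000
0011000
0010100
000<100
0000000
0000000
8) 0000000
0000000
0000000
0011000
001^100
0001100
0000000
0000000
9) 0000000
0000000
0000000
0011000
0011>00
0001100
0000000
0000000
10) 0000000
0000000
0000000
0011^00
0011000
0001100
0000000
0000000
11) 0000000
0000000
0000000
00111>0
0011000
0001100
0000000
0000000
12) 0000000
0000000
0000000
0011110
00110v0
0001100
0000000
0000000
13) 0000000
0000000
0000000
0011110
0011<10
0001100
0000000
0000000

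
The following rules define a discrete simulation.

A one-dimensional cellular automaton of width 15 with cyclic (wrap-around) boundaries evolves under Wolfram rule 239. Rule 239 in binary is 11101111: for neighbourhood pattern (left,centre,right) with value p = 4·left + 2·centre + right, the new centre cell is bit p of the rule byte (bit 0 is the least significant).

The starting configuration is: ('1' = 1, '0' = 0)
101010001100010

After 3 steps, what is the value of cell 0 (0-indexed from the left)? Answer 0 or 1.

1

step 0: 101010001100010
step 1: 111110111101111
step 2: 111111111111111
step 3: 111111111111111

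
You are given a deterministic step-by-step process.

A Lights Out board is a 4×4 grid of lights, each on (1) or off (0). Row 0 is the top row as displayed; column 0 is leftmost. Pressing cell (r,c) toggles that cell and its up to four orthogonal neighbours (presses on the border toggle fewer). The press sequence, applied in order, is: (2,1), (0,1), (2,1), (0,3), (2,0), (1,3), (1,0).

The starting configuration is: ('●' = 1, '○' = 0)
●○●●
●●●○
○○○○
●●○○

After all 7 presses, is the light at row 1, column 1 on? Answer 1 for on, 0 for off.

gen 0: ●○●●
●●●○
○○○○
●●○○
gen 1: ●○●●
●○●○
●●●○
●○○○
gen 2: ○●○●
●●●○
●●●○
●○○○
gen 3: ○●○●
●○●○
○○○○
●●○○
gen 4: ○●●○
●○●●
○○○○
●●○○
gen 5: ○●●○
○○●●
●●○○
○●○○
gen 6: ○●●●
○○○○
●●○●
○●○○
gen 7: ●●●●
●●○○
○●○●
○●○○

1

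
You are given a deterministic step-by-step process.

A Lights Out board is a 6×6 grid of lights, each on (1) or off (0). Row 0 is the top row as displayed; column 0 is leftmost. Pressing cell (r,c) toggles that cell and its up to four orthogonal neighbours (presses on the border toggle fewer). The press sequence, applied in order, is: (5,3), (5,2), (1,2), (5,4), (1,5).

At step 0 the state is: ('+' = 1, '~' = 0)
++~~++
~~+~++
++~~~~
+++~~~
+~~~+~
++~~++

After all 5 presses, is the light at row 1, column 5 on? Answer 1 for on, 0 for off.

0

step 0: ++~~++
~~+~++
++~~~~
+++~~~
+~~~+~
++~~++
step 1: ++~~++
~~+~++
++~~~~
+++~~~
+~~++~
++++~+
step 2: ++~~++
~~+~++
++~~~~
+++~~~
+~+++~
+~~~~+
step 3: +++~++
~+~+++
+++~~~
+++~~~
+~+++~
+~~~~+
step 4: +++~++
~+~+++
+++~~~
+++~~~
+~++~~
+~~++~
step 5: +++~+~
~+~+~~
+++~~+
+++~~~
+~++~~
+~~++~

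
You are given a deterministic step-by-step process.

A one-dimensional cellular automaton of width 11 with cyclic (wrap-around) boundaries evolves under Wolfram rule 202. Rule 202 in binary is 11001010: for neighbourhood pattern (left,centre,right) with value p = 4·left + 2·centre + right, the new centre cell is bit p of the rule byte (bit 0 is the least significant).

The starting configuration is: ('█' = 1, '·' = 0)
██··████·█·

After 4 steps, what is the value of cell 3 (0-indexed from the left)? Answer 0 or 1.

1

gen 0: ██··████·█·
gen 1: ██·█████···
gen 2: ██·█████··█
gen 3: ██·█████·██
gen 4: ██·█████·██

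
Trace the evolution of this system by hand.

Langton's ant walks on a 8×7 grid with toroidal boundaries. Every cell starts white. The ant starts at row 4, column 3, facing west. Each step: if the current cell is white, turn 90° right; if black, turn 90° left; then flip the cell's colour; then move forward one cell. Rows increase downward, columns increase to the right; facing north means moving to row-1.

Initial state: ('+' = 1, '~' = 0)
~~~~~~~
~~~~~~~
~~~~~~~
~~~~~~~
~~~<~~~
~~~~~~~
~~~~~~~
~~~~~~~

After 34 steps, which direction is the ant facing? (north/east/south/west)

east

gen 0: ~~~~~~~
~~~~~~~
~~~~~~~
~~~~~~~
~~~<~~~
~~~~~~~
~~~~~~~
~~~~~~~
gen 1: ~~~~~~~
~~~~~~~
~~~~~~~
~~~^~~~
~~~+~~~
~~~~~~~
~~~~~~~
~~~~~~~
gen 2: ~~~~~~~
~~~~~~~
~~~~~~~
~~~+>~~
~~~+~~~
~~~~~~~
~~~~~~~
~~~~~~~
gen 3: ~~~~~~~
~~~~~~~
~~~~~~~
~~~++~~
~~~+v~~
~~~~~~~
~~~~~~~
~~~~~~~
gen 4: ~~~~~~~
~~~~~~~
~~~~~~~
~~~++~~
~~~<+~~
~~~~~~~
~~~~~~~
~~~~~~~
gen 5: ~~~~~~~
~~~~~~~
~~~~~~~
~~~++~~
~~~~+~~
~~~v~~~
~~~~~~~
~~~~~~~
gen 6: ~~~~~~~
~~~~~~~
~~~~~~~
~~~++~~
~~~~+~~
~~<+~~~
~~~~~~~
~~~~~~~
gen 7: ~~~~~~~
~~~~~~~
~~~~~~~
~~~++~~
~~^~+~~
~~++~~~
~~~~~~~
~~~~~~~
gen 8: ~~~~~~~
~~~~~~~
~~~~~~~
~~~++~~
~~+>+~~
~~++~~~
~~~~~~~
~~~~~~~
gen 9: ~~~~~~~
~~~~~~~
~~~~~~~
~~~++~~
~~+++~~
~~+v~~~
~~~~~~~
~~~~~~~
gen 10: ~~~~~~~
~~~~~~~
~~~~~~~
~~~++~~
~~+++~~
~~+~>~~
~~~~~~~
~~~~~~~
gen 11: ~~~~~~~
~~~~~~~
~~~~~~~
~~~++~~
~~+++~~
~~+~+~~
~~~~v~~
~~~~~~~
gen 12: ~~~~~~~
~~~~~~~
~~~~~~~
~~~++~~
~~+++~~
~~+~+~~
~~~<+~~
~~~~~~~
gen 13: ~~~~~~~
~~~~~~~
~~~~~~~
~~~++~~
~~+++~~
~~+^+~~
~~~++~~
~~~~~~~
gen 14: ~~~~~~~
~~~~~~~
~~~~~~~
~~~++~~
~~+++~~
~~++>~~
~~~++~~
~~~~~~~
gen 15: ~~~~~~~
~~~~~~~
~~~~~~~
~~~++~~
~~++^~~
~~++~~~
~~~++~~
~~~~~~~
gen 16: ~~~~~~~
~~~~~~~
~~~~~~~
~~~++~~
~~+<~~~
~~++~~~
~~~++~~
~~~~~~~
gen 17: ~~~~~~~
~~~~~~~
~~~~~~~
~~~++~~
~~+~~~~
~~+v~~~
~~~++~~
~~~~~~~
gen 18: ~~~~~~~
~~~~~~~
~~~~~~~
~~~++~~
~~+~~~~
~~+~>~~
~~~++~~
~~~~~~~
gen 19: ~~~~~~~
~~~~~~~
~~~~~~~
~~~++~~
~~+~~~~
~~+~+~~
~~~+v~~
~~~~~~~
gen 20: ~~~~~~~
~~~~~~~
~~~~~~~
~~~++~~
~~+~~~~
~~+~+~~
~~~+~>~
~~~~~~~
gen 21: ~~~~~~~
~~~~~~~
~~~~~~~
~~~++~~
~~+~~~~
~~+~+~~
~~~+~+~
~~~~~v~
gen 22: ~~~~~~~
~~~~~~~
~~~~~~~
~~~++~~
~~+~~~~
~~+~+~~
~~~+~+~
~~~~<+~
gen 23: ~~~~~~~
~~~~~~~
~~~~~~~
~~~++~~
~~+~~~~
~~+~+~~
~~~+^+~
~~~~++~
gen 24: ~~~~~~~
~~~~~~~
~~~~~~~
~~~++~~
~~+~~~~
~~+~+~~
~~~++>~
~~~~++~
gen 25: ~~~~~~~
~~~~~~~
~~~~~~~
~~~++~~
~~+~~~~
~~+~+^~
~~~++~~
~~~~++~
gen 26: ~~~~~~~
~~~~~~~
~~~~~~~
~~~++~~
~~+~~~~
~~+~++>
~~~++~~
~~~~++~
gen 27: ~~~~~~~
~~~~~~~
~~~~~~~
~~~++~~
~~+~~~~
~~+~+++
~~~++~v
~~~~++~
gen 28: ~~~~~~~
~~~~~~~
~~~~~~~
~~~++~~
~~+~~~~
~~+~+++
~~~++<+
~~~~++~
gen 29: ~~~~~~~
~~~~~~~
~~~~~~~
~~~++~~
~~+~~~~
~~+~+^+
~~~++++
~~~~++~
gen 30: ~~~~~~~
~~~~~~~
~~~~~~~
~~~++~~
~~+~~~~
~~+~<~+
~~~++++
~~~~++~
gen 31: ~~~~~~~
~~~~~~~
~~~~~~~
~~~++~~
~~+~~~~
~~+~~~+
~~~+v++
~~~~++~
gen 32: ~~~~~~~
~~~~~~~
~~~~~~~
~~~++~~
~~+~~~~
~~+~~~+
~~~+~>+
~~~~++~
gen 33: ~~~~~~~
~~~~~~~
~~~~~~~
~~~++~~
~~+~~~~
~~+~~^+
~~~+~~+
~~~~++~
gen 34: ~~~~~~~
~~~~~~~
~~~~~~~
~~~++~~
~~+~~~~
~~+~~+>
~~~+~~+
~~~~++~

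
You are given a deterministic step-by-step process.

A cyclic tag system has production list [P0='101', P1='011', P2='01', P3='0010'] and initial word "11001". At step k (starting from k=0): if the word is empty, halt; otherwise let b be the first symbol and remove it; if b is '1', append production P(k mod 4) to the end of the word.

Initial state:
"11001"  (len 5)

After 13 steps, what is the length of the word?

17

0) "11001"  (len 5)
1) "1001101"  (len 7)
2) "001101011"  (len 9)
3) "01101011"  (len 8)
4) "1101011"  (len 7)
5) "101011101"  (len 9)
6) "01011101011"  (len 11)
7) "1011101011"  (len 10)
8) "0111010110010"  (len 13)
9) "111010110010"  (len 12)
10) "11010110010011"  (len 14)
11) "101011001001101"  (len 15)
12) "010110010011010010"  (len 18)
13) "10110010011010010"  (len 17)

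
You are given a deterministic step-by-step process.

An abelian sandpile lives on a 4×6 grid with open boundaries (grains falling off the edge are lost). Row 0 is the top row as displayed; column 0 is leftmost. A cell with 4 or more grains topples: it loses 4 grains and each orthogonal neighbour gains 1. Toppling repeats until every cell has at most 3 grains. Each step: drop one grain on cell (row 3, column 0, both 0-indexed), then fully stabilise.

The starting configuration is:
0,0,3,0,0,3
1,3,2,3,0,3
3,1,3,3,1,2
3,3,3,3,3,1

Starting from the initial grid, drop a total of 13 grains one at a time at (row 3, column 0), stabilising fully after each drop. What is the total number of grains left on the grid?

[0] 0,0,3,0,0,3
1,3,2,3,0,3
3,1,3,3,1,2
3,3,3,3,3,1
[1] 0,2,0,2,0,3
3,1,2,1,1,3
1,1,3,2,3,2
2,2,2,2,0,2
[2] 0,2,0,2,0,3
3,1,2,1,1,3
1,1,3,2,3,2
3,2,2,2,0,2
[3] 0,2,0,2,0,3
3,1,2,1,1,3
2,1,3,2,3,2
0,3,2,2,0,2
[4] 0,2,0,2,0,3
3,1,2,1,1,3
2,1,3,2,3,2
1,3,2,2,0,2
[5] 0,2,0,2,0,3
3,1,2,1,1,3
2,1,3,2,3,2
2,3,2,2,0,2
[6] 0,2,0,2,0,3
3,1,2,1,1,3
2,1,3,2,3,2
3,3,2,2,0,2
[7] 0,2,0,2,0,3
3,1,2,1,1,3
3,2,3,2,3,2
1,0,3,2,0,2
[8] 0,2,0,2,0,3
3,1,2,1,1,3
3,2,3,2,3,2
2,0,3,2,0,2
[9] 0,2,0,2,0,3
3,1,2,1,1,3
3,2,3,2,3,2
3,0,3,2,0,2
[10] 1,2,0,2,0,3
0,2,2,1,1,3
1,3,3,2,3,2
1,1,3,2,0,2
[11] 1,2,0,2,0,3
0,2,2,1,1,3
1,3,3,2,3,2
2,1,3,2,0,2
[12] 1,2,0,2,0,3
0,2,2,1,1,3
1,3,3,2,3,2
3,1,3,2,0,2
[13] 1,2,0,2,0,3
0,2,2,1,1,3
2,3,3,2,3,2
0,2,3,2,0,2

41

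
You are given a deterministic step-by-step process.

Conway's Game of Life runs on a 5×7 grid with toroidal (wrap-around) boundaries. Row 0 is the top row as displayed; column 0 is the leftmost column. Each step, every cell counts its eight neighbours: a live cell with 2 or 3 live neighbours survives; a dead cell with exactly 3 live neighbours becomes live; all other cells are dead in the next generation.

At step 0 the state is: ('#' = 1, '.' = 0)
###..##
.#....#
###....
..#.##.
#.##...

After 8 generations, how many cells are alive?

step 0: ###..##
.#....#
###....
..#.##.
#.##...
step 1: ...#.#.
.....#.
#.##.##
#...#.#
#......
step 2: ....#.#
..##.#.
##.#...
...##..
#...##.
step 3: ......#
####.##
.#.....
####.##
......#
step 4: .##....
.##..##
.......
.##..##
.##....
step 5: ...#...
###....
.......
###....
...#...
step 6: .#.#...
.##....
.......
.##....
.#.#...
step 7: ##.#...
.##....
.......
.##....
##.#...
step 8: ...#...
###....
.......
###....
...#...

8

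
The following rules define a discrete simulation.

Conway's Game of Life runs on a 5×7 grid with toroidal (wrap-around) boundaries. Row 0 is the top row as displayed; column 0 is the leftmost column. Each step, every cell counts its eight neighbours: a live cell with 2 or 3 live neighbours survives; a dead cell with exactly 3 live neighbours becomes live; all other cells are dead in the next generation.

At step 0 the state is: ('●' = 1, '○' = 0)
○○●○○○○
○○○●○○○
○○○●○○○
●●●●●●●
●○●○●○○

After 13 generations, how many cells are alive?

[0] ○○●○○○○
○○○●○○○
○○○●○○○
●●●●●●●
●○●○●○○
[1] ○●●○○○○
○○●●○○○
●●○○○●●
●○○○○●●
●○○○●○○
[2] ○●●○○○○
○○○●○○●
○●●○●●○
○○○○●○○
●○○○○●○
[3] ●●●○○○●
●○○●●●○
○○●○●●○
○●○●●○●
○●○○○○○
[4] ○○●●●●●
●○○○○○○
●●●○○○○
●●○●●○○
○○○●○●●
[5] ●○●●○○○
●○○○●●○
○○●●○○●
○○○●●●○
○●○○○○○
[6] ●○●●●○●
●○○○●●○
○○●○○○●
○○○●●●○
○●○○○○○
[7] ●○●●●○●
●○●○●○○
○○○○○○●
○○●●●●○
●●○○○○●
[8] ○○●○●○○
●○●○●○○
○●●○○○●
○●●●●●○
○○○○○○○
[9] ○●○○○○○
●○●○○●○
○○○○○○●
●●○●●●○
○●○○○●○
[10] ●●●○○○●
●●○○○○●
○○●●○○○
●●●○●●○
○●○○○●●
[11] ○○●○○○○
○○○●○○●
○○○●●●○
●○○○●●○
○○○●●○○
[12] ○○●○●○○
○○●●○●○
○○○●○○○
○○○○○○●
○○○●●●○
[13] ○○●○○○○
○○●○○○○
○○●●●○○
○○○●○●○
○○○●●●○

10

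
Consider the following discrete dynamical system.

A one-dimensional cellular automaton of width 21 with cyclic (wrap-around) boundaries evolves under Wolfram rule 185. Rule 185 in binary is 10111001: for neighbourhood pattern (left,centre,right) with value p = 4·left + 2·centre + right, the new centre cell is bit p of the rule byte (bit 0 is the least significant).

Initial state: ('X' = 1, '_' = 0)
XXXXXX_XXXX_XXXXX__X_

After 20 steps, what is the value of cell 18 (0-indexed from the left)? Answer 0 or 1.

0

step 0: XXXXXX_XXXX_XXXXX__X_
step 1: XXXXX_XXXX_XXXXX_X__X
step 2: XXXX_XXXX_XXXXX_X_X_X
step 3: XXX_XXXX_XXXXX_X_X_XX
step 4: XX_XXXX_XXXXX_X_X_XXX
step 5: X_XXXX_XXXXX_X_X_XXXX
step 6: _XXXX_XXXXX_X_X_XXXXX
step 7: XXXX_XXXXX_X_X_XXXXX_
step 8: XXX_XXXXX_X_X_XXXXX_X
step 9: XX_XXXXX_X_X_XXXXX_XX
step 10: X_XXXXX_X_X_XXXXX_XXX
step 11: _XXXXX_X_X_XXXXX_XXXX
step 12: XXXXX_X_X_XXXXX_XXXX_
step 13: XXXX_X_X_XXXXX_XXXX_X
step 14: XXX_X_X_XXXXX_XXXX_XX
step 15: XX_X_X_XXXXX_XXXX_XXX
step 16: X_X_X_XXXXX_XXXX_XXXX
step 17: _X_X_XXXXX_XXXX_XXXXX
step 18: X_X_XXXXX_XXXX_XXXXX_
step 19: _X_XXXXX_XXXX_XXXXX_X
step 20: X_XXXXX_XXXX_XXXXX_X_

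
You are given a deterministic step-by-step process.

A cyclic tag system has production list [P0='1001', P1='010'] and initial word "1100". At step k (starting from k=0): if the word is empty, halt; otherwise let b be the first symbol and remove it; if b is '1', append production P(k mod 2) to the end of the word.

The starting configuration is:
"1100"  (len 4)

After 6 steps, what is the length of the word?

gen 0: "1100"  (len 4)
gen 1: "1001001"  (len 7)
gen 2: "001001010"  (len 9)
gen 3: "01001010"  (len 8)
gen 4: "1001010"  (len 7)
gen 5: "0010101001"  (len 10)
gen 6: "010101001"  (len 9)

9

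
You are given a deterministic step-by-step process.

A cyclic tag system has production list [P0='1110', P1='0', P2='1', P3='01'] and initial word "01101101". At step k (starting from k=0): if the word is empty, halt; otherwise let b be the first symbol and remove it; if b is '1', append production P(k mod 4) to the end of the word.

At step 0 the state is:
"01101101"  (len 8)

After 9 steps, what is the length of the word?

8

0) "01101101"  (len 8)
1) "1101101"  (len 7)
2) "1011010"  (len 7)
3) "0110101"  (len 7)
4) "110101"  (len 6)
5) "101011110"  (len 9)
6) "010111100"  (len 9)
7) "10111100"  (len 8)
8) "011110001"  (len 9)
9) "11110001"  (len 8)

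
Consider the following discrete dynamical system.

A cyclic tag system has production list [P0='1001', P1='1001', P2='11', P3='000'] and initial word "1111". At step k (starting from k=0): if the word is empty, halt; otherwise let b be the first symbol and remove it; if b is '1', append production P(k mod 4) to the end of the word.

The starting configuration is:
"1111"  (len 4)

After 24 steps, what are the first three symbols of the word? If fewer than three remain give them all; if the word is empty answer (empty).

t=0: "1111"  (len 4)
t=1: "1111001"  (len 7)
t=2: "1110011001"  (len 10)
t=3: "11001100111"  (len 11)
t=4: "1001100111000"  (len 13)
t=5: "0011001110001001"  (len 16)
t=6: "011001110001001"  (len 15)
t=7: "11001110001001"  (len 14)
t=8: "1001110001001000"  (len 16)
t=9: "0011100010010001001"  (len 19)
t=10: "011100010010001001"  (len 18)
t=11: "11100010010001001"  (len 17)
t=12: "1100010010001001000"  (len 19)
t=13: "1000100100010010001001"  (len 22)
t=14: "0001001000100100010011001"  (len 25)
t=15: "001001000100100010011001"  (len 24)
t=16: "01001000100100010011001"  (len 23)
t=17: "1001000100100010011001"  (len 22)
t=18: "0010001001000100110011001"  (len 25)
t=19: "010001001000100110011001"  (len 24)
t=20: "10001001000100110011001"  (len 23)
t=21: "00010010001001100110011001"  (len 26)
t=22: "0010010001001100110011001"  (len 25)
t=23: "010010001001100110011001"  (len 24)
t=24: "10010001001100110011001"  (len 23)

100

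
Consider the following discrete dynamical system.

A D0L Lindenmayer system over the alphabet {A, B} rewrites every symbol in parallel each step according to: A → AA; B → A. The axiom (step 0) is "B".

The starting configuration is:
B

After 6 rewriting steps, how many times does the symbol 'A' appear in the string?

32

0) B
1) A
2) AA
3) AAAA
4) AAAAAAAA
5) AAAAAAAAAAAAAAAA
6) AAAAAAAAAAAAAAAAAAAAAAAAAAAAAAAA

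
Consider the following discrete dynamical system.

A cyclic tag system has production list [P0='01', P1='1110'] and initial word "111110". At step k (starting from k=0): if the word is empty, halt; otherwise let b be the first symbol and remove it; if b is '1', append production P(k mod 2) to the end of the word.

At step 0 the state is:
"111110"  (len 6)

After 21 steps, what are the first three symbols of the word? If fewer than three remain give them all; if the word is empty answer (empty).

110

[0] "111110"  (len 6)
[1] "1111001"  (len 7)
[2] "1110011110"  (len 10)
[3] "11001111001"  (len 11)
[4] "10011110011110"  (len 14)
[5] "001111001111001"  (len 15)
[6] "01111001111001"  (len 14)
[7] "1111001111001"  (len 13)
[8] "1110011110011110"  (len 16)
[9] "11001111001111001"  (len 17)
[10] "10011110011110011110"  (len 20)
[11] "001111001111001111001"  (len 21)
[12] "01111001111001111001"  (len 20)
[13] "1111001111001111001"  (len 19)
[14] "1110011110011110011110"  (len 22)
[15] "11001111001111001111001"  (len 23)
[16] "10011110011110011110011110"  (len 26)
[17] "001111001111001111001111001"  (len 27)
[18] "01111001111001111001111001"  (len 26)
[19] "1111001111001111001111001"  (len 25)
[20] "1110011110011110011110011110"  (len 28)
[21] "11001111001111001111001111001"  (len 29)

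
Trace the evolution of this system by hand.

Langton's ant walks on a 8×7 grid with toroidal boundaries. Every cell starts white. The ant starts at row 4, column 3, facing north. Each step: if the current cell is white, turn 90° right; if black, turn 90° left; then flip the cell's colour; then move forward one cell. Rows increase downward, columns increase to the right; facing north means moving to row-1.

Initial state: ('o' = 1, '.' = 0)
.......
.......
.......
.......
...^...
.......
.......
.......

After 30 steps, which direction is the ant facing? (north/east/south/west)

north

t=0: .......
.......
.......
.......
...^...
.......
.......
.......
t=1: .......
.......
.......
.......
...o>..
.......
.......
.......
t=2: .......
.......
.......
.......
...oo..
....v..
.......
.......
t=3: .......
.......
.......
.......
...oo..
...<o..
.......
.......
t=4: .......
.......
.......
.......
...^o..
...oo..
.......
.......
t=5: .......
.......
.......
.......
..<.o..
...oo..
.......
.......
t=6: .......
.......
.......
..^....
..o.o..
...oo..
.......
.......
t=7: .......
.......
.......
..o>...
..o.o..
...oo..
.......
.......
t=8: .......
.......
.......
..oo...
..ovo..
...oo..
.......
.......
t=9: .......
.......
.......
..oo...
..<oo..
...oo..
.......
.......
t=10: .......
.......
.......
..oo...
...oo..
..voo..
.......
.......
t=11: .......
.......
.......
..oo...
...oo..
.<ooo..
.......
.......
t=12: .......
.......
.......
..oo...
.^.oo..
.oooo..
.......
.......
t=13: .......
.......
.......
..oo...
.o>oo..
.oooo..
.......
.......
t=14: .......
.......
.......
..oo...
.oooo..
.ovoo..
.......
.......
t=15: .......
.......
.......
..oo...
.oooo..
.o.>o..
.......
.......
t=16: .......
.......
.......
..oo...
.oo^o..
.o..o..
.......
.......
t=17: .......
.......
.......
..oo...
.o<.o..
.o..o..
.......
.......
t=18: .......
.......
.......
..oo...
.o..o..
.ov.o..
.......
.......
t=19: .......
.......
.......
..oo...
.o..o..
.<o.o..
.......
.......
t=20: .......
.......
.......
..oo...
.o..o..
..o.o..
.v.....
.......
t=21: .......
.......
.......
..oo...
.o..o..
..o.o..
<o.....
.......
t=22: .......
.......
.......
..oo...
.o..o..
^.o.o..
oo.....
.......
t=23: .......
.......
.......
..oo...
.o..o..
o>o.o..
oo.....
.......
t=24: .......
.......
.......
..oo...
.o..o..
ooo.o..
ov.....
.......
t=25: .......
.......
.......
..oo...
.o..o..
ooo.o..
o.>....
.......
t=26: .......
.......
.......
..oo...
.o..o..
ooo.o..
o.o....
..v....
t=27: .......
.......
.......
..oo...
.o..o..
ooo.o..
o.o....
.<o....
t=28: .......
.......
.......
..oo...
.o..o..
ooo.o..
o^o....
.oo....
t=29: .......
.......
.......
..oo...
.o..o..
ooo.o..
oo>....
.oo....
t=30: .......
.......
.......
..oo...
.o..o..
oo^.o..
oo.....
.oo....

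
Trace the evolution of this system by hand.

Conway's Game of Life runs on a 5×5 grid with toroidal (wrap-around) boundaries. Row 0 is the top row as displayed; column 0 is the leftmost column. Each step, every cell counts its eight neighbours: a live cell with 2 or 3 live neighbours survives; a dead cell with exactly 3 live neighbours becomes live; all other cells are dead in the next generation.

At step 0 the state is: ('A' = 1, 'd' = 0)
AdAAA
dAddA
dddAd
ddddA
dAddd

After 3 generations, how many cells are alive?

2

[0] AdAAA
dAddA
dddAd
ddddA
dAddd
[1] ddAAA
dAddd
AddAA
ddddd
dAAdd
[2] AddAd
dAddd
AdddA
AAAAA
dAAdd
[3] Adddd
dAddd
ddddd
ddddd
ddddd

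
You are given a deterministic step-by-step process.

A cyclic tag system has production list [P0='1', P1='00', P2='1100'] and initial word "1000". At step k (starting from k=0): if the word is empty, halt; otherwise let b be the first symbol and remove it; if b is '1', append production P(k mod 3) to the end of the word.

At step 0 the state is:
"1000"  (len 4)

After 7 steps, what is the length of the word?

0

[0] "1000"  (len 4)
[1] "0001"  (len 4)
[2] "001"  (len 3)
[3] "01"  (len 2)
[4] "1"  (len 1)
[5] "00"  (len 2)
[6] "0"  (len 1)
[7] (halted — word empty)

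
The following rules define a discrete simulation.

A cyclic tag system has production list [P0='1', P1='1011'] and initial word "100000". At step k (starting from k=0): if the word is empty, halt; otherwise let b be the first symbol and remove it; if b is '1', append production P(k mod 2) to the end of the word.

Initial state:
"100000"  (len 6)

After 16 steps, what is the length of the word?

gen 0: "100000"  (len 6)
gen 1: "000001"  (len 6)
gen 2: "00001"  (len 5)
gen 3: "0001"  (len 4)
gen 4: "001"  (len 3)
gen 5: "01"  (len 2)
gen 6: "1"  (len 1)
gen 7: "1"  (len 1)
gen 8: "1011"  (len 4)
gen 9: "0111"  (len 4)
gen 10: "111"  (len 3)
gen 11: "111"  (len 3)
gen 12: "111011"  (len 6)
gen 13: "110111"  (len 6)
gen 14: "101111011"  (len 9)
gen 15: "011110111"  (len 9)
gen 16: "11110111"  (len 8)

8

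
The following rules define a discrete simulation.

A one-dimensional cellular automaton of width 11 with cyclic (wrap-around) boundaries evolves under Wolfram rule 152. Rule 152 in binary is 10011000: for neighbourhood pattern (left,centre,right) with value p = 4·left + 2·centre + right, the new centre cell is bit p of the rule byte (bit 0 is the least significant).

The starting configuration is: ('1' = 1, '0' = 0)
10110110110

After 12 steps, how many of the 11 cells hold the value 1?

[0] 10110110110
[1] 00100100100
[2] 00010010010
[3] 00001001001
[4] 10000100100
[5] 01000010010
[6] 00100001001
[7] 10010000100
[8] 01001000010
[9] 00100100001
[10] 10010010000
[11] 01001001000
[12] 00100100100

3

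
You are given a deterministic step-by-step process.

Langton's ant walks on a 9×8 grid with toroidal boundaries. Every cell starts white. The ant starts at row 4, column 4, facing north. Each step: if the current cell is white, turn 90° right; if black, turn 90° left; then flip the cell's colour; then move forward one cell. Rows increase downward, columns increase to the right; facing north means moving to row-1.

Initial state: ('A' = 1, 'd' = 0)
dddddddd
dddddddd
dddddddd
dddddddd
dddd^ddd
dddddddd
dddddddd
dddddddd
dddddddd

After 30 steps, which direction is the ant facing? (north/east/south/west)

[0] dddddddd
dddddddd
dddddddd
dddddddd
dddd^ddd
dddddddd
dddddddd
dddddddd
dddddddd
[1] dddddddd
dddddddd
dddddddd
dddddddd
ddddA>dd
dddddddd
dddddddd
dddddddd
dddddddd
[2] dddddddd
dddddddd
dddddddd
dddddddd
ddddAAdd
dddddvdd
dddddddd
dddddddd
dddddddd
[3] dddddddd
dddddddd
dddddddd
dddddddd
ddddAAdd
dddd<Add
dddddddd
dddddddd
dddddddd
[4] dddddddd
dddddddd
dddddddd
dddddddd
dddd^Add
ddddAAdd
dddddddd
dddddddd
dddddddd
[5] dddddddd
dddddddd
dddddddd
dddddddd
ddd<dAdd
ddddAAdd
dddddddd
dddddddd
dddddddd
[6] dddddddd
dddddddd
dddddddd
ddd^dddd
dddAdAdd
ddddAAdd
dddddddd
dddddddd
dddddddd
[7] dddddddd
dddddddd
dddddddd
dddA>ddd
dddAdAdd
ddddAAdd
dddddddd
dddddddd
dddddddd
[8] dddddddd
dddddddd
dddddddd
dddAAddd
dddAvAdd
ddddAAdd
dddddddd
dddddddd
dddddddd
[9] dddddddd
dddddddd
dddddddd
dddAAddd
ddd<AAdd
ddddAAdd
dddddddd
dddddddd
dddddddd
[10] dddddddd
dddddddd
dddddddd
dddAAddd
ddddAAdd
dddvAAdd
dddddddd
dddddddd
dddddddd
[11] dddddddd
dddddddd
dddddddd
dddAAddd
ddddAAdd
dd<AAAdd
dddddddd
dddddddd
dddddddd
[12] dddddddd
dddddddd
dddddddd
dddAAddd
dd^dAAdd
ddAAAAdd
dddddddd
dddddddd
dddddddd
[13] dddddddd
dddddddd
dddddddd
dddAAddd
ddA>AAdd
ddAAAAdd
dddddddd
dddddddd
dddddddd
[14] dddddddd
dddddddd
dddddddd
dddAAddd
ddAAAAdd
ddAvAAdd
dddddddd
dddddddd
dddddddd
[15] dddddddd
dddddddd
dddddddd
dddAAddd
ddAAAAdd
ddAd>Add
dddddddd
dddddddd
dddddddd
[16] dddddddd
dddddddd
dddddddd
dddAAddd
ddAA^Add
ddAddAdd
dddddddd
dddddddd
dddddddd
[17] dddddddd
dddddddd
dddddddd
dddAAddd
ddA<dAdd
ddAddAdd
dddddddd
dddddddd
dddddddd
[18] dddddddd
dddddddd
dddddddd
dddAAddd
ddAddAdd
ddAvdAdd
dddddddd
dddddddd
dddddddd
[19] dddddddd
dddddddd
dddddddd
dddAAddd
ddAddAdd
dd<AdAdd
dddddddd
dddddddd
dddddddd
[20] dddddddd
dddddddd
dddddddd
dddAAddd
ddAddAdd
dddAdAdd
ddvddddd
dddddddd
dddddddd
[21] dddddddd
dddddddd
dddddddd
dddAAddd
ddAddAdd
dddAdAdd
d<Addddd
dddddddd
dddddddd
[22] dddddddd
dddddddd
dddddddd
dddAAddd
ddAddAdd
d^dAdAdd
dAAddddd
dddddddd
dddddddd
[23] dddddddd
dddddddd
dddddddd
dddAAddd
ddAddAdd
dA>AdAdd
dAAddddd
dddddddd
dddddddd
[24] dddddddd
dddddddd
dddddddd
dddAAddd
ddAddAdd
dAAAdAdd
dAvddddd
dddddddd
dddddddd
[25] dddddddd
dddddddd
dddddddd
dddAAddd
ddAddAdd
dAAAdAdd
dAd>dddd
dddddddd
dddddddd
[26] dddddddd
dddddddd
dddddddd
dddAAddd
ddAddAdd
dAAAdAdd
dAdAdddd
dddvdddd
dddddddd
[27] dddddddd
dddddddd
dddddddd
dddAAddd
ddAddAdd
dAAAdAdd
dAdAdddd
dd<Adddd
dddddddd
[28] dddddddd
dddddddd
dddddddd
dddAAddd
ddAddAdd
dAAAdAdd
dA^Adddd
ddAAdddd
dddddddd
[29] dddddddd
dddddddd
dddddddd
dddAAddd
ddAddAdd
dAAAdAdd
dAA>dddd
ddAAdddd
dddddddd
[30] dddddddd
dddddddd
dddddddd
dddAAddd
ddAddAdd
dAA^dAdd
dAAddddd
ddAAdddd
dddddddd

north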